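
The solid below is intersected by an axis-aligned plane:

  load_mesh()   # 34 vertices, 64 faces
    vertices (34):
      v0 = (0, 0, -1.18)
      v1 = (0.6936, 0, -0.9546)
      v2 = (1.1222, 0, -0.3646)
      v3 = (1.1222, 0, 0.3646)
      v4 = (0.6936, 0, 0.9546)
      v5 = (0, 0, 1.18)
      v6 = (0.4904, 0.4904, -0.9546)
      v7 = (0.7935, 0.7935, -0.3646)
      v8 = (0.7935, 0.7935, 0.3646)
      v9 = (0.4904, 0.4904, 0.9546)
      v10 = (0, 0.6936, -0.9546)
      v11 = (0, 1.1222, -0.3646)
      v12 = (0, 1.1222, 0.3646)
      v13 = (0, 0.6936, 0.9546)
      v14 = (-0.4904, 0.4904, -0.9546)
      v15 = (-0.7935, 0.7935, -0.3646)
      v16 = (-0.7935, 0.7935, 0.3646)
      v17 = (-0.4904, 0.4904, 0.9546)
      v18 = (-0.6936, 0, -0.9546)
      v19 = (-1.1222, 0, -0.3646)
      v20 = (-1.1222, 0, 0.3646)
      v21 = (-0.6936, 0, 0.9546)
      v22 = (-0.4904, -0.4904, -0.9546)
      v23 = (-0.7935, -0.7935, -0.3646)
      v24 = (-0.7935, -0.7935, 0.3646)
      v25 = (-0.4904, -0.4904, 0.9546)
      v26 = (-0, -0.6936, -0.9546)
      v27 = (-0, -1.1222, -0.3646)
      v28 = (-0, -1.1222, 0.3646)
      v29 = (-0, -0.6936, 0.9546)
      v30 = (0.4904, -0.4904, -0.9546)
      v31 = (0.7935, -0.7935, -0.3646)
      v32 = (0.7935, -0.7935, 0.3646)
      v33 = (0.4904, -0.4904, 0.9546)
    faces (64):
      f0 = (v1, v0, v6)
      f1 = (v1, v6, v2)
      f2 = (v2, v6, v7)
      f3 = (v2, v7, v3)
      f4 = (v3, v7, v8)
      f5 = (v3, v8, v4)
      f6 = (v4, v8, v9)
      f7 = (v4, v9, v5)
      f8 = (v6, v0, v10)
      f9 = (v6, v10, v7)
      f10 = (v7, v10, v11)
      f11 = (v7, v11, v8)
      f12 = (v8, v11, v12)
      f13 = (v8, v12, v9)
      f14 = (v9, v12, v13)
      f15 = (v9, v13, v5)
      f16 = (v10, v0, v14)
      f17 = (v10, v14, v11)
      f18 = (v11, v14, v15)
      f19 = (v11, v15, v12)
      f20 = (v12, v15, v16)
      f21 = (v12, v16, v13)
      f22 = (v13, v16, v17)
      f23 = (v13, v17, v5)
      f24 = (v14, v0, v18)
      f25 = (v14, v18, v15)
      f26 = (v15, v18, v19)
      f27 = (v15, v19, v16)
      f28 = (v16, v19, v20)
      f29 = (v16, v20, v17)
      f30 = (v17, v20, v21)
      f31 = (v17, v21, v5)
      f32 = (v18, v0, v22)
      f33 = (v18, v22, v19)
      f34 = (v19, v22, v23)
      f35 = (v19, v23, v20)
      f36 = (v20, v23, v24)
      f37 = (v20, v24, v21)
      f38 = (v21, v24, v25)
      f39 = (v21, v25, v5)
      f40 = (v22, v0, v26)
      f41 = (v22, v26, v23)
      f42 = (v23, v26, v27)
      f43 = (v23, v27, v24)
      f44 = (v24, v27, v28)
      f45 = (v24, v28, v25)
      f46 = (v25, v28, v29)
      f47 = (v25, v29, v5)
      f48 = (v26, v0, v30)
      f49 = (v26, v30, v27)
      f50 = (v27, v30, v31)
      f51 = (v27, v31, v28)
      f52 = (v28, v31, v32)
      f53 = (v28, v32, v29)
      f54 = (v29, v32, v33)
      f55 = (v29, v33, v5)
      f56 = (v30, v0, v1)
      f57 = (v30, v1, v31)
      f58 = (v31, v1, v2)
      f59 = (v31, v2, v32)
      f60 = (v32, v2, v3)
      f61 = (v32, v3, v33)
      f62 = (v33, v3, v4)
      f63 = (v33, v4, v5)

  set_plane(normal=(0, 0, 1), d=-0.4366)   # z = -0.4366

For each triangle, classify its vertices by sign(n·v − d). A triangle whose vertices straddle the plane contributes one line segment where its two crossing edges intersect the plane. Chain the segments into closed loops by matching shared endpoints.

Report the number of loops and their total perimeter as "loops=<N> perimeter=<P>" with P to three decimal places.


loops=1 perimeter=6.551

Straddling triangles (16 of 64):
  (v1,v6,v2) [--+] → (1.0451, 0.0598454, -0.4366)–(1.0699, 0, -0.4366)  len=0.0648
  (v2,v6,v7) [+-+] → (1.0451, 0.0598454, -0.4366)–(0.756512, 0.756512, -0.4366)  len=0.7541
  (v6,v10,v7) [--+] → (0.696666, 0.781309, -0.4366)–(0.756512, 0.756512, -0.4366)  len=0.0648
  (v7,v10,v11) [+-+] → (0.696666, 0.781309, -0.4366)–(0, 1.0699, -0.4366)  len=0.7541
  (v10,v14,v11) [--+] → (-0.0598454, 1.0451, -0.4366)–(0, 1.0699, -0.4366)  len=0.0648
  (v11,v14,v15) [+-+] → (-0.0598454, 1.0451, -0.4366)–(-0.756512, 0.756512, -0.4366)  len=0.7541
  (v14,v18,v15) [--+] → (-0.781309, 0.696666, -0.4366)–(-0.756512, 0.756512, -0.4366)  len=0.0648
  (v15,v18,v19) [+-+] → (-0.781309, 0.696666, -0.4366)–(-1.0699, 0, -0.4366)  len=0.7541
  (v18,v22,v19) [--+] → (-1.0451, -0.0598454, -0.4366)–(-1.0699, 0, -0.4366)  len=0.0648
  (v19,v22,v23) [+-+] → (-1.0451, -0.0598454, -0.4366)–(-0.756512, -0.756512, -0.4366)  len=0.7541
  (v22,v26,v23) [--+] → (-0.696666, -0.781309, -0.4366)–(-0.756512, -0.756512, -0.4366)  len=0.0648
  (v23,v26,v27) [+-+] → (-0.696666, -0.781309, -0.4366)–(0, -1.0699, -0.4366)  len=0.7541
  (v26,v30,v27) [--+] → (0.0598454, -1.0451, -0.4366)–(0, -1.0699, -0.4366)  len=0.0648
  (v27,v30,v31) [+-+] → (0.0598454, -1.0451, -0.4366)–(0.756512, -0.756512, -0.4366)  len=0.7541
  (v30,v1,v31) [--+] → (0.781309, -0.696666, -0.4366)–(0.756512, -0.756512, -0.4366)  len=0.0648
  (v31,v1,v2) [+-+] → (0.781309, -0.696666, -0.4366)–(1.0699, 0, -0.4366)  len=0.7541

Chained into 1 loop(s):
  loop 1: 16 segments, perimeter = 6.5508
Total perimeter = 6.551


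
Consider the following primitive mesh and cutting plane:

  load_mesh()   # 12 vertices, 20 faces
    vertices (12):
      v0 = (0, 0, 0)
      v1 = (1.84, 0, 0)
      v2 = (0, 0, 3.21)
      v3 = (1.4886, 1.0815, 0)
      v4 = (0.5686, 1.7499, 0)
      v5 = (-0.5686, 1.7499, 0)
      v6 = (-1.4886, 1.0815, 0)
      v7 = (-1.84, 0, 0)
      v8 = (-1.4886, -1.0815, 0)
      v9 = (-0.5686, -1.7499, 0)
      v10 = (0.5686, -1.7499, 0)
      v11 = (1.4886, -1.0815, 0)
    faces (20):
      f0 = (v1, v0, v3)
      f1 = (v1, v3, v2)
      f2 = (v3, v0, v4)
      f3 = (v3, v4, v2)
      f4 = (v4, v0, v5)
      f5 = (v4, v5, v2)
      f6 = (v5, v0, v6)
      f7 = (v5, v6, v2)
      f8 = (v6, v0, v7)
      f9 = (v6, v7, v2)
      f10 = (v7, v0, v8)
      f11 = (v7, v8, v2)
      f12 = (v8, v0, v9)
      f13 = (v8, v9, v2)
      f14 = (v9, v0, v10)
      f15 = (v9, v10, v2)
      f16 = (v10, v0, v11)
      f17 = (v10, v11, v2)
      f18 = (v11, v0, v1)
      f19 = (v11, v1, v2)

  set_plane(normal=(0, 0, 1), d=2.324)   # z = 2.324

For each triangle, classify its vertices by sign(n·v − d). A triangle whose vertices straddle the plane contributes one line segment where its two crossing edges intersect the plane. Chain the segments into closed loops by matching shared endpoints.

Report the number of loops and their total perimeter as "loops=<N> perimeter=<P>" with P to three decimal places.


Straddling triangles (10 of 20):
  (v1,v3,v2) [--+] → (0.410872, 0.298507, 2.324)–(0.507863, 0, 2.324)  len=0.3139
  (v3,v4,v2) [--+] → (0.156941, 0.482994, 2.324)–(0.410872, 0.298507, 2.324)  len=0.3139
  (v4,v5,v2) [--+] → (-0.156941, 0.482994, 2.324)–(0.156941, 0.482994, 2.324)  len=0.3139
  (v5,v6,v2) [--+] → (-0.410872, 0.298507, 2.324)–(-0.156941, 0.482994, 2.324)  len=0.3139
  (v6,v7,v2) [--+] → (-0.507863, 0, 2.324)–(-0.410872, 0.298507, 2.324)  len=0.3139
  (v7,v8,v2) [--+] → (-0.410872, -0.298507, 2.324)–(-0.507863, 0, 2.324)  len=0.3139
  (v8,v9,v2) [--+] → (-0.156941, -0.482994, 2.324)–(-0.410872, -0.298507, 2.324)  len=0.3139
  (v9,v10,v2) [--+] → (0.156941, -0.482994, 2.324)–(-0.156941, -0.482994, 2.324)  len=0.3139
  (v10,v11,v2) [--+] → (0.410872, -0.298507, 2.324)–(0.156941, -0.482994, 2.324)  len=0.3139
  (v11,v1,v2) [--+] → (0.507863, 0, 2.324)–(0.410872, -0.298507, 2.324)  len=0.3139

Chained into 1 loop(s):
  loop 1: 10 segments, perimeter = 3.1387
Total perimeter = 3.139

loops=1 perimeter=3.139


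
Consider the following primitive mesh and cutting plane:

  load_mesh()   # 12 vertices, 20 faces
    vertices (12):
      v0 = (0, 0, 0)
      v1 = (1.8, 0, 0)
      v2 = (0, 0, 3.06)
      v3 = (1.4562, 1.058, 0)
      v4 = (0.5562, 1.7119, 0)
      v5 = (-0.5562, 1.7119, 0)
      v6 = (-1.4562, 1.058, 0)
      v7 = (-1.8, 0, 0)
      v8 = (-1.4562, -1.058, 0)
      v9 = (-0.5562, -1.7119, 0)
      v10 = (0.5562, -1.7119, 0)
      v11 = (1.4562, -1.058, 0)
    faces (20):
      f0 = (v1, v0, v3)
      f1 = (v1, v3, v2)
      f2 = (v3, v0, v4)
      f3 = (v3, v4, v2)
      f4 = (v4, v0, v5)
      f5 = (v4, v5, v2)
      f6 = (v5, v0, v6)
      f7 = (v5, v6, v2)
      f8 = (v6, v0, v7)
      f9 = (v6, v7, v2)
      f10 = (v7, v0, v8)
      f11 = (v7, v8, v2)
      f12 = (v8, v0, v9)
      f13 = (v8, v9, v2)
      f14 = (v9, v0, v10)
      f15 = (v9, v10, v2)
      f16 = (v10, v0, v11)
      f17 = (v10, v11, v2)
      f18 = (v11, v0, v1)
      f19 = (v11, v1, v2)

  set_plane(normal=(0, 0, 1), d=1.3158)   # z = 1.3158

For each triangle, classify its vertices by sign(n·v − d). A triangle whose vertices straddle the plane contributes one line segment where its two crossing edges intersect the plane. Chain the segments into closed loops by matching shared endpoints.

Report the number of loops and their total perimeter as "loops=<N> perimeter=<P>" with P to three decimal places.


Straddling triangles (10 of 20):
  (v1,v3,v2) [--+] → (0.830034, 0.60306, 1.3158)–(1.026, 0, 1.3158)  len=0.6341
  (v3,v4,v2) [--+] → (0.317034, 0.975783, 1.3158)–(0.830034, 0.60306, 1.3158)  len=0.6341
  (v4,v5,v2) [--+] → (-0.317034, 0.975783, 1.3158)–(0.317034, 0.975783, 1.3158)  len=0.6341
  (v5,v6,v2) [--+] → (-0.830034, 0.60306, 1.3158)–(-0.317034, 0.975783, 1.3158)  len=0.6341
  (v6,v7,v2) [--+] → (-1.026, 0, 1.3158)–(-0.830034, 0.60306, 1.3158)  len=0.6341
  (v7,v8,v2) [--+] → (-0.830034, -0.60306, 1.3158)–(-1.026, 0, 1.3158)  len=0.6341
  (v8,v9,v2) [--+] → (-0.317034, -0.975783, 1.3158)–(-0.830034, -0.60306, 1.3158)  len=0.6341
  (v9,v10,v2) [--+] → (0.317034, -0.975783, 1.3158)–(-0.317034, -0.975783, 1.3158)  len=0.6341
  (v10,v11,v2) [--+] → (0.830034, -0.60306, 1.3158)–(0.317034, -0.975783, 1.3158)  len=0.6341
  (v11,v1,v2) [--+] → (1.026, 0, 1.3158)–(0.830034, -0.60306, 1.3158)  len=0.6341

Chained into 1 loop(s):
  loop 1: 10 segments, perimeter = 6.3410
Total perimeter = 6.341

loops=1 perimeter=6.341


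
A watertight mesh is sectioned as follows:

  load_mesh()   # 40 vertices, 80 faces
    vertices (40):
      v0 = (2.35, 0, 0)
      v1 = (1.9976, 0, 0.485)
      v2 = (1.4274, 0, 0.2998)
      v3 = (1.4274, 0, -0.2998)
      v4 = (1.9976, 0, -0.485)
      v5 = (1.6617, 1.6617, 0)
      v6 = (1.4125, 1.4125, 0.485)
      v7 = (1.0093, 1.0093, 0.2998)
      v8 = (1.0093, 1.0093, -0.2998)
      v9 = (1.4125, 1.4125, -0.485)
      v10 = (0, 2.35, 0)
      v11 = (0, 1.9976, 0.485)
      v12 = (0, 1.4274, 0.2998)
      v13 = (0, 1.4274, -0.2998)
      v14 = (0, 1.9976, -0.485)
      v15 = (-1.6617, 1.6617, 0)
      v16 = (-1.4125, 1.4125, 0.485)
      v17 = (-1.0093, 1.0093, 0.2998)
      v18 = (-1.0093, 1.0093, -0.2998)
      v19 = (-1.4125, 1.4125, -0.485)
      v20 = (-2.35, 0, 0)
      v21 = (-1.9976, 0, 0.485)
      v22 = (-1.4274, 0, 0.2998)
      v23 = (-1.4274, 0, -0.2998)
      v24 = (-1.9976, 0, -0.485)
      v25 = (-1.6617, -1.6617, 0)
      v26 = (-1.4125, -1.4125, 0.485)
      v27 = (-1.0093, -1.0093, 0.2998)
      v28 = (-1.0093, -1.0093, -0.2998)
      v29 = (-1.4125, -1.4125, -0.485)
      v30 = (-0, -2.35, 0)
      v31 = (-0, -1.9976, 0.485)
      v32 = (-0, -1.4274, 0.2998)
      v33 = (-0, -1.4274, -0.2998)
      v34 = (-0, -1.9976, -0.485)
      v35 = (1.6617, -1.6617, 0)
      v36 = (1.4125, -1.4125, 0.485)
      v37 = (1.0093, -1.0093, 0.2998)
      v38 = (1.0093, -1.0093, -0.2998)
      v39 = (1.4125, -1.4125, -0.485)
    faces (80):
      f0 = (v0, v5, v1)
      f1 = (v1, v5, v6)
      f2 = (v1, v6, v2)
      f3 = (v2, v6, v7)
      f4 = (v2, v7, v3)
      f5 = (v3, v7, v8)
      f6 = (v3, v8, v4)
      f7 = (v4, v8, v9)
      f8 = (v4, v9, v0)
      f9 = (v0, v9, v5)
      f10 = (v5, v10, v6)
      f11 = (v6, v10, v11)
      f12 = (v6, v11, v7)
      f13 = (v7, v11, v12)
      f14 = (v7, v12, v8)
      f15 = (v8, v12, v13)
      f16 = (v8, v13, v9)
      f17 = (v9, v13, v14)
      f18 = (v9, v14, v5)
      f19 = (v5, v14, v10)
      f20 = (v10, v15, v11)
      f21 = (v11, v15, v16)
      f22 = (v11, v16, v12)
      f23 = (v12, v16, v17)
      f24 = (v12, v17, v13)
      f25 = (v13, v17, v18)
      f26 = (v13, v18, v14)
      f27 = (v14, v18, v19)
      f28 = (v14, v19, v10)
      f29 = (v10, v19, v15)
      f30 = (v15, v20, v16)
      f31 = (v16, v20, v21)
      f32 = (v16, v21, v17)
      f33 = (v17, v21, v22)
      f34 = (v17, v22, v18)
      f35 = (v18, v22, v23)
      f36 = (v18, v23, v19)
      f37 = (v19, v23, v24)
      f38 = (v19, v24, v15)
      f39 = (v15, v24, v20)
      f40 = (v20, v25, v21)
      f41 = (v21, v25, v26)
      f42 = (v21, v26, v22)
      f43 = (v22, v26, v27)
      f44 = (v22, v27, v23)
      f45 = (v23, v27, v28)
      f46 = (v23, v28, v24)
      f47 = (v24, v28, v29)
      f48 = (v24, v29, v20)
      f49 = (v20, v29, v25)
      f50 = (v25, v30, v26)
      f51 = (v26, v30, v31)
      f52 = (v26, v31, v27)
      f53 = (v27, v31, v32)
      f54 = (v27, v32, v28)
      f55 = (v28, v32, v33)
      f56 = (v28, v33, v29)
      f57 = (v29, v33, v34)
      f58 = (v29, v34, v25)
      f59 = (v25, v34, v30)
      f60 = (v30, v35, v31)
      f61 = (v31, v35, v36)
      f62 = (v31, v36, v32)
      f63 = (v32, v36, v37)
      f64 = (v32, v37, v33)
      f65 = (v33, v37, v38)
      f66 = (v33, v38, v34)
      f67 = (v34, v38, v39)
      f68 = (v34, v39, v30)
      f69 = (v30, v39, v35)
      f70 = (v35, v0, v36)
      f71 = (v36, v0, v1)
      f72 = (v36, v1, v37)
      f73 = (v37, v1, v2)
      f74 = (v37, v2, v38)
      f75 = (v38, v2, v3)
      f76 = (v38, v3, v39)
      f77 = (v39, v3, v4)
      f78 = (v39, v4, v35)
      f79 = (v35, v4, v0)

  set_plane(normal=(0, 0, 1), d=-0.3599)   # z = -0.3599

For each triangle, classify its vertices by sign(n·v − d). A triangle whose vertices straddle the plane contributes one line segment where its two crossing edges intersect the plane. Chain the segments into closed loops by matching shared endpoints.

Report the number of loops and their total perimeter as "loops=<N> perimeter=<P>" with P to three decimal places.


Straddling triangles (32 of 80):
  (v3,v8,v4) [++-] → (1.33002, 0.681768, -0.3599)–(1.61244, 0, -0.3599)  len=0.7379
  (v4,v8,v9) [-+-] → (1.33002, 0.681768, -0.3599)–(1.14014, 1.14014, -0.3599)  len=0.4961
  (v4,v9,v0) [--+] → (1.65432, 1.04816, -0.3599)–(2.0885, 0, -0.3599)  len=1.1345
  (v0,v9,v5) [+-+] → (1.65432, 1.04816, -0.3599)–(1.47678, 1.47678, -0.3599)  len=0.4639
  (v8,v13,v9) [++-] → (0.458376, 1.42256, -0.3599)–(1.14014, 1.14014, -0.3599)  len=0.7379
  (v9,v13,v14) [-+-] → (0.458376, 1.42256, -0.3599)–(0, 1.61244, -0.3599)  len=0.4961
  (v9,v14,v5) [--+] → (0.428616, 1.91096, -0.3599)–(1.47678, 1.47678, -0.3599)  len=1.1345
  (v5,v14,v10) [+-+] → (0.428616, 1.91096, -0.3599)–(0, 2.0885, -0.3599)  len=0.4639
  (v13,v18,v14) [++-] → (-0.681768, 1.33002, -0.3599)–(0, 1.61244, -0.3599)  len=0.7379
  (v14,v18,v19) [-+-] → (-0.681768, 1.33002, -0.3599)–(-1.14014, 1.14014, -0.3599)  len=0.4961
  (v14,v19,v10) [--+] → (-1.04816, 1.65432, -0.3599)–(0, 2.0885, -0.3599)  len=1.1345
  (v10,v19,v15) [+-+] → (-1.04816, 1.65432, -0.3599)–(-1.47678, 1.47678, -0.3599)  len=0.4639
  (v18,v23,v19) [++-] → (-1.42256, 0.458376, -0.3599)–(-1.14014, 1.14014, -0.3599)  len=0.7379
  (v19,v23,v24) [-+-] → (-1.42256, 0.458376, -0.3599)–(-1.61244, 0, -0.3599)  len=0.4961
  (v19,v24,v15) [--+] → (-1.91096, 0.428616, -0.3599)–(-1.47678, 1.47678, -0.3599)  len=1.1345
  (v15,v24,v20) [+-+] → (-1.91096, 0.428616, -0.3599)–(-2.0885, 0, -0.3599)  len=0.4639
  (v23,v28,v24) [++-] → (-1.33002, -0.681768, -0.3599)–(-1.61244, 0, -0.3599)  len=0.7379
  (v24,v28,v29) [-+-] → (-1.33002, -0.681768, -0.3599)–(-1.14014, -1.14014, -0.3599)  len=0.4961
  (v24,v29,v20) [--+] → (-1.65432, -1.04816, -0.3599)–(-2.0885, 0, -0.3599)  len=1.1345
  (v20,v29,v25) [+-+] → (-1.65432, -1.04816, -0.3599)–(-1.47678, -1.47678, -0.3599)  len=0.4639
  (v28,v33,v29) [++-] → (-0.458376, -1.42256, -0.3599)–(-1.14014, -1.14014, -0.3599)  len=0.7379
  (v29,v33,v34) [-+-] → (-0.458376, -1.42256, -0.3599)–(0, -1.61244, -0.3599)  len=0.4961
  (v29,v34,v25) [--+] → (-0.428616, -1.91096, -0.3599)–(-1.47678, -1.47678, -0.3599)  len=1.1345
  (v25,v34,v30) [+-+] → (-0.428616, -1.91096, -0.3599)–(0, -2.0885, -0.3599)  len=0.4639
  (v33,v38,v34) [++-] → (0.681768, -1.33002, -0.3599)–(0, -1.61244, -0.3599)  len=0.7379
  (v34,v38,v39) [-+-] → (0.681768, -1.33002, -0.3599)–(1.14014, -1.14014, -0.3599)  len=0.4961
  (v34,v39,v30) [--+] → (1.04816, -1.65432, -0.3599)–(0, -2.0885, -0.3599)  len=1.1345
  (v30,v39,v35) [+-+] → (1.04816, -1.65432, -0.3599)–(1.47678, -1.47678, -0.3599)  len=0.4639
  (v38,v3,v39) [++-] → (1.42256, -0.458376, -0.3599)–(1.14014, -1.14014, -0.3599)  len=0.7379
  (v39,v3,v4) [-+-] → (1.42256, -0.458376, -0.3599)–(1.61244, 0, -0.3599)  len=0.4961
  (v39,v4,v35) [--+] → (1.91096, -0.428616, -0.3599)–(1.47678, -1.47678, -0.3599)  len=1.1345
  (v35,v4,v0) [+-+] → (1.91096, -0.428616, -0.3599)–(2.0885, 0, -0.3599)  len=0.4639

Chained into 2 loop(s):
  loop 1: 16 segments, perimeter = 9.8728
  loop 2: 16 segments, perimeter = 12.7877
Total perimeter = 22.660

loops=2 perimeter=22.660


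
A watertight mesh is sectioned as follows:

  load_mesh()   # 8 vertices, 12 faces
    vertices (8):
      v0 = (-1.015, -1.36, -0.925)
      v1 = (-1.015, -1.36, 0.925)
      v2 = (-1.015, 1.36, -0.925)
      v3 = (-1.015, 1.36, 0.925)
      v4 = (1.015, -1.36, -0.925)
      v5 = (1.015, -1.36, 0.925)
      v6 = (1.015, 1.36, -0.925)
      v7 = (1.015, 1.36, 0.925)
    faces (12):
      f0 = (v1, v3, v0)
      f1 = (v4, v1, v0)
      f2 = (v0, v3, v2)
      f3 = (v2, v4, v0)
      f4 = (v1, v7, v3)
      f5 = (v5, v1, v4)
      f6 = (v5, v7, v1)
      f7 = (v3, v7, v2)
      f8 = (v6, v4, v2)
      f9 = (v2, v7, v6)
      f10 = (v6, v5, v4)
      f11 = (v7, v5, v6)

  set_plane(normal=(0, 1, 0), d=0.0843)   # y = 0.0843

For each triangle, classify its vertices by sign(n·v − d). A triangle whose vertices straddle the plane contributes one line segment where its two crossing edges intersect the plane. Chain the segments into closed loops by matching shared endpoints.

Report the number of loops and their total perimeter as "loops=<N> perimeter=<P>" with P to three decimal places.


loops=1 perimeter=7.760

Straddling triangles (8 of 12):
  (v1,v3,v0) [-+-] → (-1.015, 0.0843, 0.925)–(-1.015, 0.0843, 0.0573364)  len=0.8677
  (v0,v3,v2) [-++] → (-1.015, 0.0843, 0.0573364)–(-1.015, 0.0843, -0.925)  len=0.9823
  (v2,v4,v0) [+--] → (-0.0629151, 0.0843, -0.925)–(-1.015, 0.0843, -0.925)  len=0.9521
  (v1,v7,v3) [-++] → (0.0629151, 0.0843, 0.925)–(-1.015, 0.0843, 0.925)  len=1.0779
  (v5,v7,v1) [-+-] → (1.015, 0.0843, 0.925)–(0.0629151, 0.0843, 0.925)  len=0.9521
  (v6,v4,v2) [+-+] → (1.015, 0.0843, -0.925)–(-0.0629151, 0.0843, -0.925)  len=1.0779
  (v6,v5,v4) [+--] → (1.015, 0.0843, -0.0573364)–(1.015, 0.0843, -0.925)  len=0.8677
  (v7,v5,v6) [+-+] → (1.015, 0.0843, 0.925)–(1.015, 0.0843, -0.0573364)  len=0.9823

Chained into 1 loop(s):
  loop 1: 8 segments, perimeter = 7.7600
Total perimeter = 7.760


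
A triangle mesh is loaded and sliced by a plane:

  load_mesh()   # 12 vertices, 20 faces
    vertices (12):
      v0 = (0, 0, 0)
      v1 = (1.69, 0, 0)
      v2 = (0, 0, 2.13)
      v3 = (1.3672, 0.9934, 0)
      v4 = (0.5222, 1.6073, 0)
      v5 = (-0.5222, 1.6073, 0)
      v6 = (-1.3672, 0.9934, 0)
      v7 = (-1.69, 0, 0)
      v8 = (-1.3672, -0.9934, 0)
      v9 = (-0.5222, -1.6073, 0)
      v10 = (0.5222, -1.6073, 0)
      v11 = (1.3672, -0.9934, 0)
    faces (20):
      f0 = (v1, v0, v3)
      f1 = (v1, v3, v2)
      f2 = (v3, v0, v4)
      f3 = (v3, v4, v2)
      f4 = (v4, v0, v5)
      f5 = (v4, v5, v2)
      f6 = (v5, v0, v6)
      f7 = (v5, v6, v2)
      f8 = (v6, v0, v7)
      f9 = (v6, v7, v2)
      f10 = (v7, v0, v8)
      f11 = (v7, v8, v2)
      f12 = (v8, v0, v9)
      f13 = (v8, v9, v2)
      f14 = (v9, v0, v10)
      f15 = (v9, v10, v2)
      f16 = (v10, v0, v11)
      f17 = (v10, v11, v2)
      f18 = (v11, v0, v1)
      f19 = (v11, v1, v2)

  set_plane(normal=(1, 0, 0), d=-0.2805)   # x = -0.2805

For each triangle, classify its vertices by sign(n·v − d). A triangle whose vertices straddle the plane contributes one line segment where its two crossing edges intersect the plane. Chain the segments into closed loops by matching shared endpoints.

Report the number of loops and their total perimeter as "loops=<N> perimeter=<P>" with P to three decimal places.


loops=1 perimeter=8.059

Straddling triangles (12 of 20):
  (v4,v0,v5) [++-] → (-0.2805, 0.863362, 0)–(-0.2805, 1.6073, 0)  len=0.7439
  (v4,v5,v2) [+-+] → (-0.2805, 1.6073, 0)–(-0.2805, 0.863362, 0.985869)  len=1.2351
  (v5,v0,v6) [-+-] → (-0.2805, 0.863362, 0)–(-0.2805, 0.20381, 0)  len=0.6596
  (v5,v6,v2) [--+] → (-0.2805, 0.20381, 1.693)–(-0.2805, 0.863362, 0.985869)  len=0.9670
  (v6,v0,v7) [-+-] → (-0.2805, 0.20381, 0)–(-0.2805, 0, 0)  len=0.2038
  (v6,v7,v2) [--+] → (-0.2805, 0, 1.77647)–(-0.2805, 0.20381, 1.693)  len=0.2202
  (v7,v0,v8) [-+-] → (-0.2805, 0, 0)–(-0.2805, -0.20381, 0)  len=0.2038
  (v7,v8,v2) [--+] → (-0.2805, -0.20381, 1.693)–(-0.2805, 0, 1.77647)  len=0.2202
  (v8,v0,v9) [-+-] → (-0.2805, -0.20381, 0)–(-0.2805, -0.863362, 0)  len=0.6596
  (v8,v9,v2) [--+] → (-0.2805, -0.863362, 0.985869)–(-0.2805, -0.20381, 1.693)  len=0.9670
  (v9,v0,v10) [-++] → (-0.2805, -0.863362, 0)–(-0.2805, -1.6073, 0)  len=0.7439
  (v9,v10,v2) [-++] → (-0.2805, -1.6073, 0)–(-0.2805, -0.863362, 0.985869)  len=1.2351

Chained into 1 loop(s):
  loop 1: 12 segments, perimeter = 8.0592
Total perimeter = 8.059


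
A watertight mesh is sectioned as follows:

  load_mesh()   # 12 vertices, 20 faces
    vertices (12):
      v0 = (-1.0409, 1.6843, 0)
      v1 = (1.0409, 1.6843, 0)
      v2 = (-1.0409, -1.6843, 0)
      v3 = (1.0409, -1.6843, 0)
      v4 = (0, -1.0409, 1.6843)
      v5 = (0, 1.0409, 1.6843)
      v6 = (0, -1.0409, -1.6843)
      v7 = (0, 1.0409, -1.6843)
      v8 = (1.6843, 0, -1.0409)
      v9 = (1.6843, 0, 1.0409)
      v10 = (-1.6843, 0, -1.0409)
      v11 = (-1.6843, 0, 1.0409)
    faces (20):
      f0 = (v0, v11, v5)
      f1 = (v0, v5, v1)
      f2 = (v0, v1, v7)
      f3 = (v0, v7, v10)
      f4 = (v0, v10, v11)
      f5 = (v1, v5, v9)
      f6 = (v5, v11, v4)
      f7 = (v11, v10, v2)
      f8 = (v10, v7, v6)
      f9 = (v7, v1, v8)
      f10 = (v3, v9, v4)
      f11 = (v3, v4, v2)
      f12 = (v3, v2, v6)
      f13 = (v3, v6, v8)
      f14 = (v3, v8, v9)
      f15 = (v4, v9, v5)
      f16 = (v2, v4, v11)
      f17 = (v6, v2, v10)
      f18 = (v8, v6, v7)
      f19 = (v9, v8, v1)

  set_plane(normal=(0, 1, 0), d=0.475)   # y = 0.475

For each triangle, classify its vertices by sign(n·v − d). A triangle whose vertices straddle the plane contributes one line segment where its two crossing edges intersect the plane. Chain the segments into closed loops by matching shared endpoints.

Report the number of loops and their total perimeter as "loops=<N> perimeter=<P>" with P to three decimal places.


loops=1 perimeter=10.232

Straddling triangles (10 of 20):
  (v0,v11,v5) [+-+] → (-1.50285, 0.475, 0.747349)–(-0.915694, 0.475, 1.33451)  len=0.8304
  (v0,v7,v10) [++-] → (-0.915694, 0.475, -1.33451)–(-1.50285, 0.475, -0.747349)  len=0.8304
  (v0,v10,v11) [+--] → (-1.50285, 0.475, -0.747349)–(-1.50285, 0.475, 0.747349)  len=1.4947
  (v1,v5,v9) [++-] → (0.915694, 0.475, 1.33451)–(1.50285, 0.475, 0.747349)  len=0.8304
  (v5,v11,v4) [+--] → (-0.915694, 0.475, 1.33451)–(0, 0.475, 1.6843)  len=0.9802
  (v10,v7,v6) [-+-] → (-0.915694, 0.475, -1.33451)–(0, 0.475, -1.6843)  len=0.9802
  (v7,v1,v8) [++-] → (1.50285, 0.475, -0.747349)–(0.915694, 0.475, -1.33451)  len=0.8304
  (v4,v9,v5) [--+] → (0.915694, 0.475, 1.33451)–(0, 0.475, 1.6843)  len=0.9802
  (v8,v6,v7) [--+] → (0, 0.475, -1.6843)–(0.915694, 0.475, -1.33451)  len=0.9802
  (v9,v8,v1) [--+] → (1.50285, 0.475, -0.747349)–(1.50285, 0.475, 0.747349)  len=1.4947

Chained into 1 loop(s):
  loop 1: 10 segments, perimeter = 10.2318
Total perimeter = 10.232


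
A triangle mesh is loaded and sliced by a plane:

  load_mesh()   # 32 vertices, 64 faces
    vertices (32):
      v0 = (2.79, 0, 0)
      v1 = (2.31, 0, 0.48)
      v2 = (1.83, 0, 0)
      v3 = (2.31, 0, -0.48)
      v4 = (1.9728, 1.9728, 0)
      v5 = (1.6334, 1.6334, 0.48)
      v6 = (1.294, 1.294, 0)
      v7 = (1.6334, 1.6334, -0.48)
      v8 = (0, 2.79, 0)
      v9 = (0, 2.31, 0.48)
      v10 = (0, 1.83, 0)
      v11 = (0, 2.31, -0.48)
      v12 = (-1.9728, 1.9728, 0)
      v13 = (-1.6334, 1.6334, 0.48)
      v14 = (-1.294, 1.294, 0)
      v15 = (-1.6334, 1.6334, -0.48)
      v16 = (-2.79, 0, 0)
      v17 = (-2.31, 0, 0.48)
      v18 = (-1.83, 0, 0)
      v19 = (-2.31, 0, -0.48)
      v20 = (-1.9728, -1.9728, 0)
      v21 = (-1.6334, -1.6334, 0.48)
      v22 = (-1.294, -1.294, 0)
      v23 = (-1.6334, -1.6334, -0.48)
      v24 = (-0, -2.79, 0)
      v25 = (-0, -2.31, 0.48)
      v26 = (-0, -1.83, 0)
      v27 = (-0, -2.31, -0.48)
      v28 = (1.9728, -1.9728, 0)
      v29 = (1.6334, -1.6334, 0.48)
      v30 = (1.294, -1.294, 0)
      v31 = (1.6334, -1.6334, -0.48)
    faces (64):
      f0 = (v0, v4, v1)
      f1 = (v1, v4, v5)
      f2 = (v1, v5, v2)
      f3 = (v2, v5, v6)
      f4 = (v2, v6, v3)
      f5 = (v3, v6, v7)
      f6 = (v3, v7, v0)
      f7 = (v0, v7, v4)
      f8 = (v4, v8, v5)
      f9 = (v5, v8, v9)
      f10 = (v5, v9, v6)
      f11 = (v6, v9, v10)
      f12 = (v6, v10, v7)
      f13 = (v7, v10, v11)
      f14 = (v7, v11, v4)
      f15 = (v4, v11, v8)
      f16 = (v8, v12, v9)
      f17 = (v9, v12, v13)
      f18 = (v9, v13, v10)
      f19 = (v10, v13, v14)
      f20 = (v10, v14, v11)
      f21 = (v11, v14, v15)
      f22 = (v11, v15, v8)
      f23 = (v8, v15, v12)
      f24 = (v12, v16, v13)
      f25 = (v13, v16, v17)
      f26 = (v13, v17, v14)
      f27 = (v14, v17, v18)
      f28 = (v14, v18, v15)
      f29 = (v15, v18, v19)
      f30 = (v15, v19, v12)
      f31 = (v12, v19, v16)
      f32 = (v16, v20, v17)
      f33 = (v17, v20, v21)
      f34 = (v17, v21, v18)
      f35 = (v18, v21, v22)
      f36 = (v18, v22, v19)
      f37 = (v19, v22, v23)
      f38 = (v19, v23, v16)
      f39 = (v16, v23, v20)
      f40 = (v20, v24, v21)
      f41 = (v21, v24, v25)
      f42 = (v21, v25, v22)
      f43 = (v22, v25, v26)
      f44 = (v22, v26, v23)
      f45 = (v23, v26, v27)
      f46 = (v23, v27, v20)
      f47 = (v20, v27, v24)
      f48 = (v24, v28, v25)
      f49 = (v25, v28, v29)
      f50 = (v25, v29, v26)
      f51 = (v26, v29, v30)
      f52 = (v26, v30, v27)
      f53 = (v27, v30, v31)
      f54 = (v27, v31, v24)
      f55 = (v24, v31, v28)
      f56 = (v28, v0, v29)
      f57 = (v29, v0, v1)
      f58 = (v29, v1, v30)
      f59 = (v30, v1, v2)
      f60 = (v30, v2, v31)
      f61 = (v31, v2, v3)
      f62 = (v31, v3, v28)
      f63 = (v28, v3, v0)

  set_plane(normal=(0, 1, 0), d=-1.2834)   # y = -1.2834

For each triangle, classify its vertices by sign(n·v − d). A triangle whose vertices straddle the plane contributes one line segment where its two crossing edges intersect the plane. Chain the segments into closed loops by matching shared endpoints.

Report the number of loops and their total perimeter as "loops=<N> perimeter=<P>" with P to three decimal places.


Straddling triangles (16 of 64):
  (v16,v20,v17) [+-+] → (-2.25837, -1.2834, 0)–(-2.09064, -1.2834, 0.167737)  len=0.2372
  (v17,v20,v21) [+--] → (-2.09064, -1.2834, 0.167737)–(-1.77838, -1.2834, 0.48)  len=0.4416
  (v17,v21,v18) [+-+] → (-1.77838, -1.2834, 0.48)–(-1.67553, -1.2834, 0.377147)  len=0.1455
  (v18,v21,v22) [+--] → (-1.67553, -1.2834, 0.377147)–(-1.29839, -1.2834, 0)  len=0.5334
  (v18,v22,v19) [+-+] → (-1.29839, -1.2834, 0)–(-1.30232, -1.2834, -0.00393199)  len=0.0056
  (v19,v22,v23) [+--] → (-1.30232, -1.2834, -0.00393199)–(-1.77838, -1.2834, -0.48)  len=0.6733
  (v19,v23,v16) [+-+] → (-1.77838, -1.2834, -0.48)–(-1.88123, -1.2834, -0.377147)  len=0.1455
  (v16,v23,v20) [+--] → (-1.88123, -1.2834, -0.377147)–(-2.25837, -1.2834, 0)  len=0.5334
  (v28,v0,v29) [-+-] → (2.25837, -1.2834, 0)–(1.88123, -1.2834, 0.377147)  len=0.5334
  (v29,v0,v1) [-++] → (1.88123, -1.2834, 0.377147)–(1.77838, -1.2834, 0.48)  len=0.1455
  (v29,v1,v30) [-+-] → (1.77838, -1.2834, 0.48)–(1.30232, -1.2834, 0.00393199)  len=0.6733
  (v30,v1,v2) [-++] → (1.30232, -1.2834, 0.00393199)–(1.29839, -1.2834, 0)  len=0.0056
  (v30,v2,v31) [-+-] → (1.29839, -1.2834, 0)–(1.67553, -1.2834, -0.377147)  len=0.5334
  (v31,v2,v3) [-++] → (1.67553, -1.2834, -0.377147)–(1.77838, -1.2834, -0.48)  len=0.1455
  (v31,v3,v28) [-+-] → (1.77838, -1.2834, -0.48)–(2.09064, -1.2834, -0.167737)  len=0.4416
  (v28,v3,v0) [-++] → (2.09064, -1.2834, -0.167737)–(2.25837, -1.2834, 0)  len=0.2372

Chained into 2 loop(s):
  loop 1: 8 segments, perimeter = 2.7153
  loop 2: 8 segments, perimeter = 2.7153
Total perimeter = 5.431

loops=2 perimeter=5.431


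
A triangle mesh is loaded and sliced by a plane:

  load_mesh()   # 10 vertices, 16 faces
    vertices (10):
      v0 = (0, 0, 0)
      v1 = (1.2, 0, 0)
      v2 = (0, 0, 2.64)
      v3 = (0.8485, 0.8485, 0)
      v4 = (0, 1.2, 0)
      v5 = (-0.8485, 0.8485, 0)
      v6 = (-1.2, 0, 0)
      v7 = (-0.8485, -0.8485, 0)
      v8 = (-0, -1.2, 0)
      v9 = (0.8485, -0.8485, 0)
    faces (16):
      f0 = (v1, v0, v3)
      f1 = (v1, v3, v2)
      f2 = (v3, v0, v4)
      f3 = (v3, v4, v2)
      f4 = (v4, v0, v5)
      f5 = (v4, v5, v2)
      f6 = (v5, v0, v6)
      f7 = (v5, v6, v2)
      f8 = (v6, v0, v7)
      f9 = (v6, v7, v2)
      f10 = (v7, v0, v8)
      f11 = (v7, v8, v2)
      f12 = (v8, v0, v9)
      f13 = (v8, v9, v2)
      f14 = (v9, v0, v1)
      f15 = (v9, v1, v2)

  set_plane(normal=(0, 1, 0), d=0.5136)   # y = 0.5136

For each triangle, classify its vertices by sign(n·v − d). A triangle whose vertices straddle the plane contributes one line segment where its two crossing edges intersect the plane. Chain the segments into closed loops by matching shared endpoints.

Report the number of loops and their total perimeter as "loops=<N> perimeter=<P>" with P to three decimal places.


Straddling triangles (8 of 16):
  (v1,v0,v3) [--+] → (0.5136, 0.5136, 0)–(0.987236, 0.5136, 0)  len=0.4736
  (v1,v3,v2) [-+-] → (0.987236, 0.5136, 0)–(0.5136, 0.5136, 1.042)  len=1.1446
  (v3,v0,v4) [+-+] → (0.5136, 0.5136, 0)–(0, 0.5136, 0)  len=0.5136
  (v3,v4,v2) [++-] → (0, 0.5136, 1.51008)–(0.5136, 0.5136, 1.042)  len=0.6949
  (v4,v0,v5) [+-+] → (0, 0.5136, 0)–(-0.5136, 0.5136, 0)  len=0.5136
  (v4,v5,v2) [++-] → (-0.5136, 0.5136, 1.042)–(0, 0.5136, 1.51008)  len=0.6949
  (v5,v0,v6) [+--] → (-0.5136, 0.5136, 0)–(-0.987236, 0.5136, 0)  len=0.4736
  (v5,v6,v2) [+--] → (-0.987236, 0.5136, 0)–(-0.5136, 0.5136, 1.042)  len=1.1446

Chained into 1 loop(s):
  loop 1: 8 segments, perimeter = 5.6535
Total perimeter = 5.653

loops=1 perimeter=5.653


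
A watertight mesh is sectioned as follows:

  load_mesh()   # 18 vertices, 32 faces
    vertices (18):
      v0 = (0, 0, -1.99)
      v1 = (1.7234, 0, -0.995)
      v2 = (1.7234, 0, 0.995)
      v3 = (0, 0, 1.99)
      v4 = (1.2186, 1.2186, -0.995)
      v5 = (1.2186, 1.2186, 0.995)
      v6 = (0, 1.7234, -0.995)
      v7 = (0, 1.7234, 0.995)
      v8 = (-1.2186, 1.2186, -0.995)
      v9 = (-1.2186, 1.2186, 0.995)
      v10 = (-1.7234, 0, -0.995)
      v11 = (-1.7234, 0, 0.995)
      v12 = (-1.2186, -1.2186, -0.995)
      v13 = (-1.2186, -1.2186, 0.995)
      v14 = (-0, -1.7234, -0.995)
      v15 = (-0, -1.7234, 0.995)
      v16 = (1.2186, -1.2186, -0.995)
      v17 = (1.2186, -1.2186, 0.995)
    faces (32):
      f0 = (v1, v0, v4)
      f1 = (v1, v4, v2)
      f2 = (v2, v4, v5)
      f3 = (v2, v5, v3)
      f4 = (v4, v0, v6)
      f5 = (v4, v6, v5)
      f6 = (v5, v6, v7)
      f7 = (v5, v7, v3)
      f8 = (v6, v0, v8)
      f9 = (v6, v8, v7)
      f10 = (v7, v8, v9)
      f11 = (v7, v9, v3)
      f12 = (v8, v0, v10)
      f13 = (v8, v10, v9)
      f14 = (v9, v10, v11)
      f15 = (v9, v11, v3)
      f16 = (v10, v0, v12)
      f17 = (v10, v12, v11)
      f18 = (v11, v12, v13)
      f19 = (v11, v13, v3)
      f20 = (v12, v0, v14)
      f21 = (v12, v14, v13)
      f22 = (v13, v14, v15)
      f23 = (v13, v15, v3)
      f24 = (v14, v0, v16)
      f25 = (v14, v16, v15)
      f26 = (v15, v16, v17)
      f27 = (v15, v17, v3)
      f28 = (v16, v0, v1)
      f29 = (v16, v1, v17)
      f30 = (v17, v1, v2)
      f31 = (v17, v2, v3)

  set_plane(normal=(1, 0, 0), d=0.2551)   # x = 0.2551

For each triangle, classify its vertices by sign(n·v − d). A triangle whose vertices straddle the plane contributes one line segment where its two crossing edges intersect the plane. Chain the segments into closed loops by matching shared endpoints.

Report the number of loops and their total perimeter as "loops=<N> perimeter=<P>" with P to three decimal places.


loops=1 perimeter=11.323

Straddling triangles (12 of 32):
  (v1,v0,v4) [+-+] → (0.2551, 0, -1.84272)–(0.2551, 0.2551, -1.78171)  len=0.2623
  (v2,v5,v3) [++-] → (0.2551, 0.2551, 1.78171)–(0.2551, 0, 1.84272)  len=0.2623
  (v4,v0,v6) [+--] → (0.2551, 0.2551, -1.78171)–(0.2551, 1.61773, -0.995)  len=1.5734
  (v4,v6,v5) [+-+] → (0.2551, 1.61773, -0.995)–(0.2551, 1.61773, -0.578416)  len=0.4166
  (v5,v6,v7) [+--] → (0.2551, 1.61773, -0.578416)–(0.2551, 1.61773, 0.995)  len=1.5734
  (v5,v7,v3) [+--] → (0.2551, 1.61773, 0.995)–(0.2551, 0.2551, 1.78171)  len=1.5734
  (v14,v0,v16) [--+] → (0.2551, -0.2551, -1.78171)–(0.2551, -1.61773, -0.995)  len=1.5734
  (v14,v16,v15) [-+-] → (0.2551, -1.61773, -0.995)–(0.2551, -1.61773, 0.578416)  len=1.5734
  (v15,v16,v17) [-++] → (0.2551, -1.61773, 0.578416)–(0.2551, -1.61773, 0.995)  len=0.4166
  (v15,v17,v3) [-+-] → (0.2551, -1.61773, 0.995)–(0.2551, -0.2551, 1.78171)  len=1.5734
  (v16,v0,v1) [+-+] → (0.2551, -0.2551, -1.78171)–(0.2551, 0, -1.84272)  len=0.2623
  (v17,v2,v3) [++-] → (0.2551, 0, 1.84272)–(0.2551, -0.2551, 1.78171)  len=0.2623

Chained into 1 loop(s):
  loop 1: 12 segments, perimeter = 11.3229
Total perimeter = 11.323


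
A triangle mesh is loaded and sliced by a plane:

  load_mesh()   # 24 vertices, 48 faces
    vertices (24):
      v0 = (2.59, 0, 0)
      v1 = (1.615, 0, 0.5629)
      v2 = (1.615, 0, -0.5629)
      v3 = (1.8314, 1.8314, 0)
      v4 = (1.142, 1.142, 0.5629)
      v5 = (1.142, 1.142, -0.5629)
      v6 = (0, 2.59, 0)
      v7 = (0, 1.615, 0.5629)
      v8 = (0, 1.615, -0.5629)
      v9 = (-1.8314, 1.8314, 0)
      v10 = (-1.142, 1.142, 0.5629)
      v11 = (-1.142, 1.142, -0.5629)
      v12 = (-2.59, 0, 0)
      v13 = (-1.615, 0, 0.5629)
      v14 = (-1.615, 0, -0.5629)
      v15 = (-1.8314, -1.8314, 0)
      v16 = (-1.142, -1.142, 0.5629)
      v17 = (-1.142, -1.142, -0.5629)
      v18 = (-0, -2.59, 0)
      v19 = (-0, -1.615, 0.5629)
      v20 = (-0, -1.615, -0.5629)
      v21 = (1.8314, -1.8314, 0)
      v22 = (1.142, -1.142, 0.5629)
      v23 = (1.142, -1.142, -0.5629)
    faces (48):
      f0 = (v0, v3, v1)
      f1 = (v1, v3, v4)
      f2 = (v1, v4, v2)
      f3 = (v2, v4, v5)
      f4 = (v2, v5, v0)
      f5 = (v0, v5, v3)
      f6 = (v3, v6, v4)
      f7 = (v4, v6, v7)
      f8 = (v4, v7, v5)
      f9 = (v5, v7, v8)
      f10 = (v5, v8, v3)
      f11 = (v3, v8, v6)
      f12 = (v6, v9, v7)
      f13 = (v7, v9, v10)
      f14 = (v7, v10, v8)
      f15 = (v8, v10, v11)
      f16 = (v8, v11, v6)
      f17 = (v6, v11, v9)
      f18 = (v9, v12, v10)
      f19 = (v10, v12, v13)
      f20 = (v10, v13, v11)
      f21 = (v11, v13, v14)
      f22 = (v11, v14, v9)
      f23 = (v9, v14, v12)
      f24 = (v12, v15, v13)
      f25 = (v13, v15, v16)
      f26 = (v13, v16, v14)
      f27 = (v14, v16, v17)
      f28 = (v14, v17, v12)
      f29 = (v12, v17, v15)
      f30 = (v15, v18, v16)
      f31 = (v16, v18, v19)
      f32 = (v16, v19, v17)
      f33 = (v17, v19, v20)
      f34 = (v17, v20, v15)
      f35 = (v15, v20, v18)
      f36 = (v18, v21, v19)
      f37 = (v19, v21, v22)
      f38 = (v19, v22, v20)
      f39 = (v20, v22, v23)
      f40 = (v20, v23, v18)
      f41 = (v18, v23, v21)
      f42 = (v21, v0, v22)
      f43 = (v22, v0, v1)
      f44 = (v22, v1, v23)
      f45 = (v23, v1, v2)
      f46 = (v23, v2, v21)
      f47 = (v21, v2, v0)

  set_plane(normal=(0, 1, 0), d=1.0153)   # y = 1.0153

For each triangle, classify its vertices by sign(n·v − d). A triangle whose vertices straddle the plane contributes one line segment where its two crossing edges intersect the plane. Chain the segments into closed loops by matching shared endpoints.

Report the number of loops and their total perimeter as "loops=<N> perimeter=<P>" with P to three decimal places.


loops=2 perimeter=6.755

Straddling triangles (12 of 48):
  (v0,v3,v1) [-+-] → (2.16944, 1.0153, 0)–(1.73497, 1.0153, 0.250837)  len=0.5017
  (v1,v3,v4) [-++] → (1.73497, 1.0153, 0.250837)–(1.19448, 1.0153, 0.5629)  len=0.6241
  (v1,v4,v2) [-+-] → (1.19448, 1.0153, 0.5629)–(1.19448, 1.0153, 0.437997)  len=0.1249
  (v2,v4,v5) [-++] → (1.19448, 1.0153, 0.437997)–(1.19448, 1.0153, -0.5629)  len=1.0009
  (v2,v5,v0) [-+-] → (1.19448, 1.0153, -0.5629)–(1.30265, 1.0153, -0.500449)  len=0.1249
  (v0,v5,v3) [-++] → (1.30265, 1.0153, -0.500449)–(2.16944, 1.0153, 0)  len=1.0009
  (v9,v12,v10) [+-+] → (-2.16944, 1.0153, 0)–(-1.30265, 1.0153, 0.500449)  len=1.0009
  (v10,v12,v13) [+--] → (-1.30265, 1.0153, 0.500449)–(-1.19448, 1.0153, 0.5629)  len=0.1249
  (v10,v13,v11) [+-+] → (-1.19448, 1.0153, 0.5629)–(-1.19448, 1.0153, -0.437997)  len=1.0009
  (v11,v13,v14) [+--] → (-1.19448, 1.0153, -0.437997)–(-1.19448, 1.0153, -0.5629)  len=0.1249
  (v11,v14,v9) [+-+] → (-1.19448, 1.0153, -0.5629)–(-1.73497, 1.0153, -0.250837)  len=0.6241
  (v9,v14,v12) [+--] → (-1.73497, 1.0153, -0.250837)–(-2.16944, 1.0153, 0)  len=0.5017

Chained into 2 loop(s):
  loop 1: 6 segments, perimeter = 3.3774
  loop 2: 6 segments, perimeter = 3.3774
Total perimeter = 6.755


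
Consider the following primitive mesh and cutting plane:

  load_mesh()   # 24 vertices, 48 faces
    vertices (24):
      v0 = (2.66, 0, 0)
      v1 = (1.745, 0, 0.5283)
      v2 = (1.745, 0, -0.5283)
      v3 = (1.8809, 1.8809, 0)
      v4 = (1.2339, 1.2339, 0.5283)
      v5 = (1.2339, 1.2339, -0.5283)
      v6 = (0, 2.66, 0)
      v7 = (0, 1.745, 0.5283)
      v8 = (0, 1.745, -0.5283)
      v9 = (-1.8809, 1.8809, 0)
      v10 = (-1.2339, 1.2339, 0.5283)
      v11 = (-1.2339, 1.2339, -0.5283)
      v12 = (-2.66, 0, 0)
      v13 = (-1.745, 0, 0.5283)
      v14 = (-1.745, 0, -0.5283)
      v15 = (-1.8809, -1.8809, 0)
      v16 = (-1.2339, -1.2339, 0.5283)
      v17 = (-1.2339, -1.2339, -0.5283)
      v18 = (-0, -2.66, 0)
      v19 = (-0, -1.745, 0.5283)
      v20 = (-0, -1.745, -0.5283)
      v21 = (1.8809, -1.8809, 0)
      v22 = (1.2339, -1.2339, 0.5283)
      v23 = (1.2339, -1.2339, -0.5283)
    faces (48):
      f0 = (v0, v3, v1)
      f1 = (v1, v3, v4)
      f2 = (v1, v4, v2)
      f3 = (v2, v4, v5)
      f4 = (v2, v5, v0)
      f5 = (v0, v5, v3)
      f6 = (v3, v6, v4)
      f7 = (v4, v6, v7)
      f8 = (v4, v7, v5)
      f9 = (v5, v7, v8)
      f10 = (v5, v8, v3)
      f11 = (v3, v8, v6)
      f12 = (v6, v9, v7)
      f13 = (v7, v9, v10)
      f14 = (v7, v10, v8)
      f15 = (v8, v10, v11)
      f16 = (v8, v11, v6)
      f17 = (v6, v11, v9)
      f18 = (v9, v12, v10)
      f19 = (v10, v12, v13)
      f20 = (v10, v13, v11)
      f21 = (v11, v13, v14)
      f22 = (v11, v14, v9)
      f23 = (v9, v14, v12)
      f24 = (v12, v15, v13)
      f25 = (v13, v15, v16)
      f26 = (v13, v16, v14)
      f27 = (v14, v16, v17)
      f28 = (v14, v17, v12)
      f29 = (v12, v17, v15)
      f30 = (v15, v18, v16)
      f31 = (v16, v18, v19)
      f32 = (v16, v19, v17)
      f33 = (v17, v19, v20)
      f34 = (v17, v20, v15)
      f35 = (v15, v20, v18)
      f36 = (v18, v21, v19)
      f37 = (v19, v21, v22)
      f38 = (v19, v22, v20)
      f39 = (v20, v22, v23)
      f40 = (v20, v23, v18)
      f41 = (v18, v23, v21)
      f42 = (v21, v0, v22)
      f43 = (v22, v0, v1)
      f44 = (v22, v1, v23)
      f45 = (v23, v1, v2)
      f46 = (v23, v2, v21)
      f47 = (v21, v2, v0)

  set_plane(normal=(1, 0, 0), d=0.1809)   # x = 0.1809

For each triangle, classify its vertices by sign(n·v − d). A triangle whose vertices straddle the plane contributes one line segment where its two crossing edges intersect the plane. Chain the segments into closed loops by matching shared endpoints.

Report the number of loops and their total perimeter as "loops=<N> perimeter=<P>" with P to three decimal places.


loops=2 perimeter=6.339

Straddling triangles (12 of 48):
  (v3,v6,v4) [+-+] → (0.1809, 2.58507, 0)–(0.1809, 2.45092, 0.0774532)  len=0.1549
  (v4,v6,v7) [+--] → (0.1809, 2.45092, 0.0774532)–(0.1809, 1.67007, 0.5283)  len=0.9017
  (v4,v7,v5) [+-+] → (0.1809, 1.67007, 0.5283)–(0.1809, 1.67007, 0.373394)  len=0.1549
  (v5,v7,v8) [+--] → (0.1809, 1.67007, 0.373394)–(0.1809, 1.67007, -0.5283)  len=0.9017
  (v5,v8,v3) [+-+] → (0.1809, 1.67007, -0.5283)–(0.1809, 1.75807, -0.477489)  len=0.1016
  (v3,v8,v6) [+--] → (0.1809, 1.75807, -0.477489)–(0.1809, 2.58507, 0)  len=0.9549
  (v18,v21,v19) [-+-] → (0.1809, -2.58507, 0)–(0.1809, -1.75807, 0.477489)  len=0.9549
  (v19,v21,v22) [-++] → (0.1809, -1.75807, 0.477489)–(0.1809, -1.67007, 0.5283)  len=0.1016
  (v19,v22,v20) [-+-] → (0.1809, -1.67007, 0.5283)–(0.1809, -1.67007, -0.373394)  len=0.9017
  (v20,v22,v23) [-++] → (0.1809, -1.67007, -0.373394)–(0.1809, -1.67007, -0.5283)  len=0.1549
  (v20,v23,v18) [-+-] → (0.1809, -1.67007, -0.5283)–(0.1809, -2.45092, -0.0774532)  len=0.9017
  (v18,v23,v21) [-++] → (0.1809, -2.45092, -0.0774532)–(0.1809, -2.58507, 0)  len=0.1549

Chained into 2 loop(s):
  loop 1: 6 segments, perimeter = 3.1697
  loop 2: 6 segments, perimeter = 3.1697
Total perimeter = 6.339
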